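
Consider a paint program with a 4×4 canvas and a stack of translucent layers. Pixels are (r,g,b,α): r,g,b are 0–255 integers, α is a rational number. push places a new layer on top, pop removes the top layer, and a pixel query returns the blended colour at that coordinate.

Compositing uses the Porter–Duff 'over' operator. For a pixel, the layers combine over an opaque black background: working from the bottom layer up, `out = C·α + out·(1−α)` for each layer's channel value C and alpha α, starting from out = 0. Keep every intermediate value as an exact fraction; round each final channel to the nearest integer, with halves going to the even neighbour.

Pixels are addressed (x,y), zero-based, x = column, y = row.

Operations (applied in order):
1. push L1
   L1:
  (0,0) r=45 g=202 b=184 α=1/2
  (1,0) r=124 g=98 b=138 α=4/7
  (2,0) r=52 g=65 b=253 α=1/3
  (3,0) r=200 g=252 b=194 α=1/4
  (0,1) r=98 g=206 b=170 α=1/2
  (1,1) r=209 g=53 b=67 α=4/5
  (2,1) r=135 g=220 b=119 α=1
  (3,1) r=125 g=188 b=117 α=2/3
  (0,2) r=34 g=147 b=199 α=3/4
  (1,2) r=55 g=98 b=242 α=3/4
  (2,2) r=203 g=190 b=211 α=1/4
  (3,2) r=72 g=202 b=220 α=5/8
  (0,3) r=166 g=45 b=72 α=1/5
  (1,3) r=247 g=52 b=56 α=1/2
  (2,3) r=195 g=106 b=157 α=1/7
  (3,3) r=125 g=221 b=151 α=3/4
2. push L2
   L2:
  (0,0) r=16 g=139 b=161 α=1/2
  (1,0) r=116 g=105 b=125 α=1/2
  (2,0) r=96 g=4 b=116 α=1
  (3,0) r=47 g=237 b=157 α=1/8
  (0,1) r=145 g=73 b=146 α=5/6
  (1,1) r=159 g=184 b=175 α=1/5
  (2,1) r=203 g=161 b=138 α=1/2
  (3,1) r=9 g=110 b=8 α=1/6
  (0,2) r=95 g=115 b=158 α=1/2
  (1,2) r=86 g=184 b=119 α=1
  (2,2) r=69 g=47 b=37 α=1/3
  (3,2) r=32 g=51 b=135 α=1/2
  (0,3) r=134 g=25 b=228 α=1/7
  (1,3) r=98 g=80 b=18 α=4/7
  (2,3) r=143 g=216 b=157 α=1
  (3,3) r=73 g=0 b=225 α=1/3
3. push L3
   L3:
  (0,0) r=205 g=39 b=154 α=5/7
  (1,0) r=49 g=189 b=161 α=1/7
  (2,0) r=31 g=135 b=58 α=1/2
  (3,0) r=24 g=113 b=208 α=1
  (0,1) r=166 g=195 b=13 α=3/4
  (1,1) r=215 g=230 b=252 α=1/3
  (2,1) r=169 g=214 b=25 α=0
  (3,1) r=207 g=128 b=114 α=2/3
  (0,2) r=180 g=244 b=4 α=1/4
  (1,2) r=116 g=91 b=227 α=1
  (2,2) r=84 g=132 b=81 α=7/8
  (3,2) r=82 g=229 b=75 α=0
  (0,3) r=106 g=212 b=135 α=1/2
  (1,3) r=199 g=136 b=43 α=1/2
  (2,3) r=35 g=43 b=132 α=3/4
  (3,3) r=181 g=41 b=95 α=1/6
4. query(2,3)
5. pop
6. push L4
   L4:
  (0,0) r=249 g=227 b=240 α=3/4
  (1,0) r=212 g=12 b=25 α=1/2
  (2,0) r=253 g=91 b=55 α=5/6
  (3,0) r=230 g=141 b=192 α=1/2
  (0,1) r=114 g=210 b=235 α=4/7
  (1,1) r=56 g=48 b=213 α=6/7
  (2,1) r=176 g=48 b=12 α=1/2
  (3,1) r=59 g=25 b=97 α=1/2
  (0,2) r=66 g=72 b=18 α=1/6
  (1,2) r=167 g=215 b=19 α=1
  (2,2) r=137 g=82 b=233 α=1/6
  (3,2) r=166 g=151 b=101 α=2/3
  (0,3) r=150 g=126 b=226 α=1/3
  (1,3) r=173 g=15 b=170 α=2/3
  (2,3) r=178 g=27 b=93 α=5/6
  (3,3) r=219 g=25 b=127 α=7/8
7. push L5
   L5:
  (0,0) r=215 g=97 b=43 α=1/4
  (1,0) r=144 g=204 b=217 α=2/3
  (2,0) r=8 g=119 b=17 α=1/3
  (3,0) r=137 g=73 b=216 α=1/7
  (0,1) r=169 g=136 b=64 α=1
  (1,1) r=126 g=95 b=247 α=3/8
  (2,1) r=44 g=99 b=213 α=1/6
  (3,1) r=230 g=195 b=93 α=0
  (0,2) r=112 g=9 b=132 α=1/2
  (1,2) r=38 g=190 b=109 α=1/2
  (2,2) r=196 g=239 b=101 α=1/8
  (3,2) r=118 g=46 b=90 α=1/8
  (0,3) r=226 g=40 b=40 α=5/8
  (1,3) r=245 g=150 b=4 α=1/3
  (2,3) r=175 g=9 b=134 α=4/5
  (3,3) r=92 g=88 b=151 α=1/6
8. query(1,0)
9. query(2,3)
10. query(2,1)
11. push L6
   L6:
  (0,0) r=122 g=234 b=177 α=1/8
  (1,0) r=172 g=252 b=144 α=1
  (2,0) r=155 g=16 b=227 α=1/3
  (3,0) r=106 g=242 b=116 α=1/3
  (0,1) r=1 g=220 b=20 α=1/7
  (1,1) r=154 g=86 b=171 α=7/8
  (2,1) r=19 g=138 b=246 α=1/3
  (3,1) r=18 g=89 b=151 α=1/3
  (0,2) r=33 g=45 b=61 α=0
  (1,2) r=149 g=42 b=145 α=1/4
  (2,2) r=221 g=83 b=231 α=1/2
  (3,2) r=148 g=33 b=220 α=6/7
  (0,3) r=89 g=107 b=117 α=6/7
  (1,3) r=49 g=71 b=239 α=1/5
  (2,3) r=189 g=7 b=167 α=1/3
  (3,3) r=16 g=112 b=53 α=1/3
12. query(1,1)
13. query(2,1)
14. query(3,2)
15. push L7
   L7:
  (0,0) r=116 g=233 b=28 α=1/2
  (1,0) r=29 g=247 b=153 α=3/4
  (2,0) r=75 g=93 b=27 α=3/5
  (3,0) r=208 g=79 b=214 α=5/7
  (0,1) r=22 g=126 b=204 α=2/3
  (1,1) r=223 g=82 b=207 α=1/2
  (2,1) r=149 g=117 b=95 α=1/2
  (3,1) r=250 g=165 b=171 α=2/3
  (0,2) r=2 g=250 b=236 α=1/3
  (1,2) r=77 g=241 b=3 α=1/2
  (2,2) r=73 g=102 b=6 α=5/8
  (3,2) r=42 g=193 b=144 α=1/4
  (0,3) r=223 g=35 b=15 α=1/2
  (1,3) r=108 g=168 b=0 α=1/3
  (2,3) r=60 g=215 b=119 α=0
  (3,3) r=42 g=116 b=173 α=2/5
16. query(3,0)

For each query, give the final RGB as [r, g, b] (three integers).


query (2,3) [L1,L2,L3] — begin 0,0,0
after L1 α=1/7: [195/7, 106/7, 157/7]
after L2 α=1: [143, 216, 157]
after L3 α=3/4: [62, 345/4, 553/4]
rounded: [62, 86, 138]

(1,0) stack=L1,L2,L4,L5; from [0,0,0]:
+L1 (α=4/7) → [496/7, 56, 552/7]
+L2 (α=1/2) → [654/7, 161/2, 1427/14]
+L4 (α=1/2) → [1069/7, 185/4, 1777/28]
+L5 (α=2/3) → [3085/21, 1817/12, 4643/28]
→ [147, 151, 166]

(2,3) stack=L1,L2,L4,L5; from [0,0,0]:
L1 α=1/7: [195/7, 106/7, 157/7]
L2 α=1: [143, 216, 157]
L4 α=5/6: [1033/6, 117/2, 311/3]
L5 α=4/5: [5233/30, 189/10, 1919/15]
rounded: [174, 19, 128]

(2,1) stack=L1,L2,L4,L5; from [0,0,0]:
+L1 (α=1) → [135, 220, 119]
+L2 (α=1/2) → [169, 381/2, 257/2]
+L4 (α=1/2) → [345/2, 477/4, 281/4]
+L5 (α=1/6) → [1813/12, 927/8, 2257/24]
= [151, 116, 94]

at x=1,y=1 over L1,L2,L4,L5,L6:
after L1 α=4/5: [836/5, 212/5, 268/5]
after L2 α=1/5: [4139/25, 1768/25, 1947/25]
after L4 α=6/7: [12539/175, 8968/175, 33897/175]
after L5 α=3/8: [25769/280, 18943/280, 7479/35]
after L6 α=7/8: [327609/2240, 187503/2240, 24687/140]
= [146, 84, 176]

query (2,1) [L1,L2,L4,L5,L6] — begin 0,0,0
after L1 α=1: [135, 220, 119]
after L2 α=1/2: [169, 381/2, 257/2]
after L4 α=1/2: [345/2, 477/4, 281/4]
after L5 α=1/6: [1813/12, 927/8, 2257/24]
after L6 α=1/3: [1927/18, 493/4, 5209/36]
= [107, 123, 145]

query (3,2) [L1,L2,L4,L5,L6] — begin 0,0,0
after L1 α=5/8: [45, 505/4, 275/2]
after L2 α=1/2: [77/2, 709/8, 545/4]
after L4 α=2/3: [247/2, 3125/24, 451/4]
after L5 α=1/8: [1965/16, 22979/192, 3517/32]
after L6 α=6/7: [16173/112, 60995/1344, 45757/224]
= [144, 45, 204]

(3,0) stack=L1,L2,L4,L5,L6,L7; from [0,0,0]:
L1 α=1/4: [50, 63, 97/2]
L2 α=1/8: [397/8, 339/4, 993/16]
L4 α=1/2: [2237/16, 903/8, 4065/32]
L5 α=1/7: [7807/56, 3001/28, 15651/112]
L6 α=1/3: [10775/84, 6389/42, 22147/168]
L7 α=5/7: [54455/294, 14684/147, 112027/588]
rounded: [185, 100, 191]


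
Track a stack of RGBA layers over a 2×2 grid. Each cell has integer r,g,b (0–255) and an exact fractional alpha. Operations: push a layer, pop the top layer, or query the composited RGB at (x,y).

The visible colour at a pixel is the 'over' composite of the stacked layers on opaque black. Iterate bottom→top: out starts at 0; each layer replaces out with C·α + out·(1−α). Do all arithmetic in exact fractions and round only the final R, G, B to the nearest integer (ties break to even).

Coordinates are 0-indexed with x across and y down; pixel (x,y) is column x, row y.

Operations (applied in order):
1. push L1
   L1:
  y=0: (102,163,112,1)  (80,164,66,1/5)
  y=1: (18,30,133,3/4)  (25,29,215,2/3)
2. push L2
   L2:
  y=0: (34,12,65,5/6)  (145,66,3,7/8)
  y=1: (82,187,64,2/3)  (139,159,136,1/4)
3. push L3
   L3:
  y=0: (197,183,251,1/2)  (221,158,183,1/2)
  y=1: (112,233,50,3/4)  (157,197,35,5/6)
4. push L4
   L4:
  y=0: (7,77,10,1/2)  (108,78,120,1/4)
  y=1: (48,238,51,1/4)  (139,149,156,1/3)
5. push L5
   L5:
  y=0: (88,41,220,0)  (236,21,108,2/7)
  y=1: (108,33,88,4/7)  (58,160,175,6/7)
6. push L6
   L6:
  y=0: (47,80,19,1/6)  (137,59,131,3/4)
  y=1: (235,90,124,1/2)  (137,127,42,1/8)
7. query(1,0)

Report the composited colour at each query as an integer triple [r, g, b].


(1,0) stack=L1,L2,L3,L4,L5,L6; from [0,0,0]:
+L1 (α=1/5) → [16, 164/5, 66/5]
+L2 (α=7/8) → [1031/8, 1237/20, 171/40]
+L3 (α=1/2) → [2799/16, 4397/40, 7491/80]
+L4 (α=1/4) → [10125/64, 16311/160, 32073/320]
+L5 (α=2/7) → [80833/448, 17655/224, 45897/448]
+L6 (α=3/4) → [264961/1792, 57303/896, 221961/1792]
→ [148, 64, 124]


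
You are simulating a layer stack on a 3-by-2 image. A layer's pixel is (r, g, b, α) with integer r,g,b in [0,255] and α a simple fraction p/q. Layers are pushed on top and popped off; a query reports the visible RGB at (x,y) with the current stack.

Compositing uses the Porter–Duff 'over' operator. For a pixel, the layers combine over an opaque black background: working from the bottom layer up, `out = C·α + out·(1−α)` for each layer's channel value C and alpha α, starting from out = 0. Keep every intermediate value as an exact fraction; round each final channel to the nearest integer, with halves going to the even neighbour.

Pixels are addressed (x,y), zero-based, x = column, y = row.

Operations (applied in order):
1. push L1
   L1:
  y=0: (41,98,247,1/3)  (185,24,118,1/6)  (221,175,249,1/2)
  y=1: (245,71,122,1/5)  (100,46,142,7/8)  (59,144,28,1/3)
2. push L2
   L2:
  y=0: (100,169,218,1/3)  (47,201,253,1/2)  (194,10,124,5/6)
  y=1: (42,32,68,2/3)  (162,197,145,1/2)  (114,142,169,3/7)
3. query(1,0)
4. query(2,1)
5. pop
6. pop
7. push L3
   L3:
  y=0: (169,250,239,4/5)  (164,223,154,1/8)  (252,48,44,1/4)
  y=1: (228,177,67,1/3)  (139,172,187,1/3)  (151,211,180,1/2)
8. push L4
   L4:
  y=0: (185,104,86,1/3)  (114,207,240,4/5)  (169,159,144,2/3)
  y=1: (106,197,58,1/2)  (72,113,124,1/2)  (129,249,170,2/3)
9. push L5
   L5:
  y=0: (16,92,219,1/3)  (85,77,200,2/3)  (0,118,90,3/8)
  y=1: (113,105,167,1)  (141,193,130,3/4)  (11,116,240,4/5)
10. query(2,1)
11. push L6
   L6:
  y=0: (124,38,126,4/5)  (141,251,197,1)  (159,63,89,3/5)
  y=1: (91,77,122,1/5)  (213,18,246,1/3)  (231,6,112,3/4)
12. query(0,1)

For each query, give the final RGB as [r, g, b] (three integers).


query (1,0) [L1,L2] — begin 0,0,0
after L1 α=1/6: [185/6, 4, 59/3]
after L2 α=1/2: [467/12, 205/2, 409/3]
→ [39, 102, 136]

query (2,1) [L1,L2] — begin 0,0,0
after L1 α=1/3: [59/3, 48, 28/3]
after L2 α=3/7: [1262/21, 618/7, 1633/21]
→ [60, 88, 78]

(2,1) stack=L3,L4,L5; from [0,0,0]:
L3 α=1/2: [151/2, 211/2, 90]
L4 α=2/3: [667/6, 1207/6, 430/3]
L5 α=4/5: [931/30, 3991/30, 662/3]
rounded: [31, 133, 221]

(0,1) stack=L3,L4,L5,L6; from [0,0,0]:
after L3 α=1/3: [76, 59, 67/3]
after L4 α=1/2: [91, 128, 241/6]
after L5 α=1: [113, 105, 167]
after L6 α=1/5: [543/5, 497/5, 158]
= [109, 99, 158]


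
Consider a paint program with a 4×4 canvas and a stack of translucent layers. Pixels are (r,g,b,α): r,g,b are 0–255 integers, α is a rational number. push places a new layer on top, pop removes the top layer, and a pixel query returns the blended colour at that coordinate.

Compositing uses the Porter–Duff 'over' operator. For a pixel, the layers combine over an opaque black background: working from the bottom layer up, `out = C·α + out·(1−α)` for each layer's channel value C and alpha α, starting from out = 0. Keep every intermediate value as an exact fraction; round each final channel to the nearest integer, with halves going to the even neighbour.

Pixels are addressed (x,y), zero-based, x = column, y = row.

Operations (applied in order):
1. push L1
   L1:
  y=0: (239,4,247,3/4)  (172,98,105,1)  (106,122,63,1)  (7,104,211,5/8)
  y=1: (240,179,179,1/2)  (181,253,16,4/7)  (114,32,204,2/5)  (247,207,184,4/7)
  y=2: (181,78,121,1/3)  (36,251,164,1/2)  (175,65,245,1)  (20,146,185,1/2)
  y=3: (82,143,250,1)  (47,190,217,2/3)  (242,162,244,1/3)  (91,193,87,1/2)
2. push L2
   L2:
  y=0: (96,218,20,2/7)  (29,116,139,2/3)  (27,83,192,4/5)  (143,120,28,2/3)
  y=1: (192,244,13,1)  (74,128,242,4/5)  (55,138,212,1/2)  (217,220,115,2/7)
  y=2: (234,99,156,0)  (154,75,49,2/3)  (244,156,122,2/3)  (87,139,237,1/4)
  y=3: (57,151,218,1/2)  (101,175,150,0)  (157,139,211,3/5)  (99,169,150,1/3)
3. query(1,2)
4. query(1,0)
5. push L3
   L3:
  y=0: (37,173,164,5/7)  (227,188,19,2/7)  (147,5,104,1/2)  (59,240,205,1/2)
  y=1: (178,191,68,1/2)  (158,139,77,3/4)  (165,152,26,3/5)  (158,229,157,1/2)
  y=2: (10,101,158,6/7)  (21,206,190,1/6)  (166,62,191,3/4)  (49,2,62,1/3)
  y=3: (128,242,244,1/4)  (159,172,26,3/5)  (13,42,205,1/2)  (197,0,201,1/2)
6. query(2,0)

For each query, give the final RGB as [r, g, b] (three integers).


query (1,2) [L1,L2] — begin 0,0,0
after L1 α=1/2: [18, 251/2, 82]
after L2 α=2/3: [326/3, 551/6, 60]
→ [109, 92, 60]

query (1,0) [L1,L2] — begin 0,0,0
L1 α=1: [172, 98, 105]
L2 α=2/3: [230/3, 110, 383/3]
rounded: [77, 110, 128]

at x=2,y=0 over L1,L2,L3:
after L1 α=1: [106, 122, 63]
after L2 α=4/5: [214/5, 454/5, 831/5]
after L3 α=1/2: [949/10, 479/10, 1351/10]
→ [95, 48, 135]


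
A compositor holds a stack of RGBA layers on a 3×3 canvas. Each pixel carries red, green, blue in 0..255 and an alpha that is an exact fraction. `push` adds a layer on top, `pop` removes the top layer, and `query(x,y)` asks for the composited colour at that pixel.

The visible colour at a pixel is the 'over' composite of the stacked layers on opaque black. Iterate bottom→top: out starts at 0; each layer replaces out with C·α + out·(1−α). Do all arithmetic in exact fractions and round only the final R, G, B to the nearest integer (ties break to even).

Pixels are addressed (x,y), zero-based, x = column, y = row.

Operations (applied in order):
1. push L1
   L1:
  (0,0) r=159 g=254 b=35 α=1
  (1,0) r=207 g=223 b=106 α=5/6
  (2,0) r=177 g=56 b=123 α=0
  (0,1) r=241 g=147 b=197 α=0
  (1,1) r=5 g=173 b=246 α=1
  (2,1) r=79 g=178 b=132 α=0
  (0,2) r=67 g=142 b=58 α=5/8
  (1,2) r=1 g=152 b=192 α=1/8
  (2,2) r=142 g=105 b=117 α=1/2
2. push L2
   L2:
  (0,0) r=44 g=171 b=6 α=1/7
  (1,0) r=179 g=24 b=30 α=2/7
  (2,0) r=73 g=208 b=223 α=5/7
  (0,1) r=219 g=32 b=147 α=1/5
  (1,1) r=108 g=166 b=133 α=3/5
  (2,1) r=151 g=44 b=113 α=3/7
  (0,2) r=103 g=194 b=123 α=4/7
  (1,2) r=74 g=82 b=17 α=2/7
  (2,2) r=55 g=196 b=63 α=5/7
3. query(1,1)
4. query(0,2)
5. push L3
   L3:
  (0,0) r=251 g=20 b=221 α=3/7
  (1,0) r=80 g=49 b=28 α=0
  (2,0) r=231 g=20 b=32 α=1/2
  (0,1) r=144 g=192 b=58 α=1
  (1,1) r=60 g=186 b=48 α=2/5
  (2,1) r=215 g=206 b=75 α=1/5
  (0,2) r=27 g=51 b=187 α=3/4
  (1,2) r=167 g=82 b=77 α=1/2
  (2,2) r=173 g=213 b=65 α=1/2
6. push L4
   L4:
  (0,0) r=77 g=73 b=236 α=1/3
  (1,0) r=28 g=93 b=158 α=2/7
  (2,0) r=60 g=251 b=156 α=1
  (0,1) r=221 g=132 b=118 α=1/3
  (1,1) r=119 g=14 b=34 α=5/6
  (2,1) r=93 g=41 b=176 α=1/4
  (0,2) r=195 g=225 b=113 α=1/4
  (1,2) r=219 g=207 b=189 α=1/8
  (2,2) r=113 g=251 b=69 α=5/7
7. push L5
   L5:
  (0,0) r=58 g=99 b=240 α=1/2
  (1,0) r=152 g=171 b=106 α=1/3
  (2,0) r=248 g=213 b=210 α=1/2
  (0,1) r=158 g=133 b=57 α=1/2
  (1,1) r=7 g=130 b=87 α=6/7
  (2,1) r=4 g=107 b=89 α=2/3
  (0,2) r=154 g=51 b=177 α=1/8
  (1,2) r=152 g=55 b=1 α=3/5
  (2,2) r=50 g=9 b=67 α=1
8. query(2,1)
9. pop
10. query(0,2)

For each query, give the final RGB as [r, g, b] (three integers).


(1,1) stack=L1,L2; from [0,0,0]:
after L1 α=1: [5, 173, 246]
after L2 α=3/5: [334/5, 844/5, 891/5]
= [67, 169, 178]

(0,2) stack=L1,L2; from [0,0,0]:
+L1 (α=5/8) → [335/8, 355/4, 145/4]
+L2 (α=4/7) → [4301/56, 4169/28, 2403/28]
→ [77, 149, 86]

at x=2,y=1 over L1,L2,L3,L4,L5:
after L1 α=0: [0, 0, 0]
after L2 α=3/7: [453/7, 132/7, 339/7]
after L3 α=1/5: [3317/35, 394/7, 1881/35]
after L4 α=1/4: [6603/70, 1469/28, 11803/140]
after L5 α=2/3: [7163/210, 2487/28, 12241/140]
= [34, 89, 87]

query (0,2) [L1,L2,L3,L4] — begin 0,0,0
after L1 α=5/8: [335/8, 355/4, 145/4]
after L2 α=4/7: [4301/56, 4169/28, 2403/28]
after L3 α=3/4: [8837/224, 8453/112, 18111/112]
after L4 α=1/4: [70191/896, 50559/448, 66989/448]
→ [78, 113, 150]


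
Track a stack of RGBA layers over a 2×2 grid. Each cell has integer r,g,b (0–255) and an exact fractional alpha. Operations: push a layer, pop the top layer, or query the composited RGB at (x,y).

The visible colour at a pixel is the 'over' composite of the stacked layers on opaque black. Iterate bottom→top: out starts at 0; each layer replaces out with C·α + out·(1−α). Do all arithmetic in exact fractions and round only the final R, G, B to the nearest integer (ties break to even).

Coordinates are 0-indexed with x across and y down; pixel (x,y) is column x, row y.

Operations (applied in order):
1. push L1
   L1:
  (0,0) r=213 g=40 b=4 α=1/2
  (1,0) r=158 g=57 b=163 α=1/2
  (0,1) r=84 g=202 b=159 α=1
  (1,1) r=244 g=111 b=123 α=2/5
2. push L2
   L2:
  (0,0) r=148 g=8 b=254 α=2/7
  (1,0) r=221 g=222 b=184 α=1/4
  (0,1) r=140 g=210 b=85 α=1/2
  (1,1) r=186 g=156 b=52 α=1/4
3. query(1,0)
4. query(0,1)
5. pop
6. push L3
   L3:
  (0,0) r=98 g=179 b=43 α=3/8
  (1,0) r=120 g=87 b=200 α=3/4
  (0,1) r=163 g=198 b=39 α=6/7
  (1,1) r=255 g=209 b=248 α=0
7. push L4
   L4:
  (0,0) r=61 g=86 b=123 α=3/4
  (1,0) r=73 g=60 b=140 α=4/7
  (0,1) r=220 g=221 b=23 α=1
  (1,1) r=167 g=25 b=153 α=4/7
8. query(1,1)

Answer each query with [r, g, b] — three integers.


query (1,0) [L1,L2] — begin 0,0,0
L1 α=1/2: [79, 57/2, 163/2]
L2 α=1/4: [229/2, 615/8, 857/8]
→ [114, 77, 107]

(0,1) stack=L1,L2; from [0,0,0]:
L1 α=1: [84, 202, 159]
L2 α=1/2: [112, 206, 122]
→ [112, 206, 122]

query (1,1) [L1,L3,L4] — begin 0,0,0
after L1 α=2/5: [488/5, 222/5, 246/5]
after L3 α=0: [488/5, 222/5, 246/5]
after L4 α=4/7: [4804/35, 1166/35, 3798/35]
rounded: [137, 33, 109]


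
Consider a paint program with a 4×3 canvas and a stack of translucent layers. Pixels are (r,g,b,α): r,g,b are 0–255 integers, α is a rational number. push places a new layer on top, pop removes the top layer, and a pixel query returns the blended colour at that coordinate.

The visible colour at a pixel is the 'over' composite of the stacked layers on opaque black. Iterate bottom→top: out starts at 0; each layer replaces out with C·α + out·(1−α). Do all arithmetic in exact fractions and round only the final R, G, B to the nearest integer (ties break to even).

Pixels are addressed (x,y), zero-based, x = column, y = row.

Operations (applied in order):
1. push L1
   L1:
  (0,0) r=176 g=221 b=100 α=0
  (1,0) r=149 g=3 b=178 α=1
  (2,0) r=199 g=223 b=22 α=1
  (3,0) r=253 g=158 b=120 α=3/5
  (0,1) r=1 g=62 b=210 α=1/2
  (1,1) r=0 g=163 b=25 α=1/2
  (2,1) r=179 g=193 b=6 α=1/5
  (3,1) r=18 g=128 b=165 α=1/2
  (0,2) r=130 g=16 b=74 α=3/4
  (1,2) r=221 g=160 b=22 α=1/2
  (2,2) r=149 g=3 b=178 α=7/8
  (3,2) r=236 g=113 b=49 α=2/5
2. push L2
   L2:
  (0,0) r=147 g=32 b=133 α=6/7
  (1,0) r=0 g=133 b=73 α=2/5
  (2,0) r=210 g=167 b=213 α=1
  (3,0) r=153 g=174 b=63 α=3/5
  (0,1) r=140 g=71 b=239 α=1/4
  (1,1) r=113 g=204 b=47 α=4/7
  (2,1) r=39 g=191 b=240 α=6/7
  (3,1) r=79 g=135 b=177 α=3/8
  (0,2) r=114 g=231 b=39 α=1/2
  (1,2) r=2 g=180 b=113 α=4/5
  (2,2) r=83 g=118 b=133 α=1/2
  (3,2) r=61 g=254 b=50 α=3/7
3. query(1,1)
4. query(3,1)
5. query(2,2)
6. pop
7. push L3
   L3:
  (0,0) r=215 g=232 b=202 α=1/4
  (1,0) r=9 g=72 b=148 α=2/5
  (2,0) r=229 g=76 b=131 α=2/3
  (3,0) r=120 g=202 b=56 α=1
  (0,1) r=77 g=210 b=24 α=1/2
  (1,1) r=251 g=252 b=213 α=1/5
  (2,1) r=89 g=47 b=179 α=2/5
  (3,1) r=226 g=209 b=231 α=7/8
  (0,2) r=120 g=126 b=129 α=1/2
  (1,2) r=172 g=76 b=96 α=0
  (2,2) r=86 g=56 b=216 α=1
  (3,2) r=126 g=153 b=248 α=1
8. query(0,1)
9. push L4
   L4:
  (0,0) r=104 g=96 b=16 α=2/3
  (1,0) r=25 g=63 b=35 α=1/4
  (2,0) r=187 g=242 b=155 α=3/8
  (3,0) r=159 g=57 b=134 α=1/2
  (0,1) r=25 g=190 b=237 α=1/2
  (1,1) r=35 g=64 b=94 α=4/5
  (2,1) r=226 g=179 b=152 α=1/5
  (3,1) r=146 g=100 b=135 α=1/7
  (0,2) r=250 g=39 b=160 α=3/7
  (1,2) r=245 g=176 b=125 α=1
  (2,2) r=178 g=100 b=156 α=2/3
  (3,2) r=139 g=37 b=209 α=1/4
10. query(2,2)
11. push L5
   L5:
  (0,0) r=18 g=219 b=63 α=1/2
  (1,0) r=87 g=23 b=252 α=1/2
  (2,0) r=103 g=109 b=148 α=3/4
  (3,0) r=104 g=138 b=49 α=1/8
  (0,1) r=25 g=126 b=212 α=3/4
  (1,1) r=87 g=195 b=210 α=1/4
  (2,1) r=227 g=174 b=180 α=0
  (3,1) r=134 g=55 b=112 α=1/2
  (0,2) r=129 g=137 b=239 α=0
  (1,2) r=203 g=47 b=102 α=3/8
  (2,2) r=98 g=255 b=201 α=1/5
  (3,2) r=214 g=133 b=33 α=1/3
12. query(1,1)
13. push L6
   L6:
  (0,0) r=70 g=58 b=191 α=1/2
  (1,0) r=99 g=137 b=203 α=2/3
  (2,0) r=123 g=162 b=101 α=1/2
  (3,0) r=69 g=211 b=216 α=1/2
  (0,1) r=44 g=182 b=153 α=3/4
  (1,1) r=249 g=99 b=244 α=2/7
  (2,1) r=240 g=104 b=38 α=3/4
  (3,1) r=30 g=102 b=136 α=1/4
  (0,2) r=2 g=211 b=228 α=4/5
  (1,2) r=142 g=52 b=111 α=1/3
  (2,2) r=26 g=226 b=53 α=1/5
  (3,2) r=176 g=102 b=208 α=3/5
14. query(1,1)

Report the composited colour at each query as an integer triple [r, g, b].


(1,1) stack=L1,L2; from [0,0,0]:
+L1 (α=1/2) → [0, 163/2, 25/2]
+L2 (α=4/7) → [452/7, 303/2, 451/14]
rounded: [65, 152, 32]

at x=3,y=1 over L1,L2:
L1 α=1/2: [9, 64, 165/2]
L2 α=3/8: [141/4, 725/8, 1887/16]
rounded: [35, 91, 118]

query (2,2) [L1,L2] — begin 0,0,0
+L1 (α=7/8) → [1043/8, 21/8, 623/4]
+L2 (α=1/2) → [1707/16, 965/16, 1155/8]
rounded: [107, 60, 144]

query (0,1) [L1,L3] — begin 0,0,0
+L1 (α=1/2) → [1/2, 31, 105]
+L3 (α=1/2) → [155/4, 241/2, 129/2]
rounded: [39, 120, 64]

query (2,2) [L1,L3,L4] — begin 0,0,0
+L1 (α=7/8) → [1043/8, 21/8, 623/4]
+L3 (α=1) → [86, 56, 216]
+L4 (α=2/3) → [442/3, 256/3, 176]
→ [147, 85, 176]

(1,1) stack=L1,L3,L4,L5; from [0,0,0]:
L1 α=1/2: [0, 163/2, 25/2]
L3 α=1/5: [251/5, 578/5, 263/5]
L4 α=4/5: [951/25, 1858/25, 2143/25]
L5 α=1/4: [1257/25, 10449/100, 11679/100]
= [50, 104, 117]

query (1,1) [L1,L3,L4,L5,L6] — begin 0,0,0
after L1 α=1/2: [0, 163/2, 25/2]
after L3 α=1/5: [251/5, 578/5, 263/5]
after L4 α=4/5: [951/25, 1858/25, 2143/25]
after L5 α=1/4: [1257/25, 10449/100, 11679/100]
after L6 α=2/7: [3747/35, 14409/140, 21439/140]
→ [107, 103, 153]


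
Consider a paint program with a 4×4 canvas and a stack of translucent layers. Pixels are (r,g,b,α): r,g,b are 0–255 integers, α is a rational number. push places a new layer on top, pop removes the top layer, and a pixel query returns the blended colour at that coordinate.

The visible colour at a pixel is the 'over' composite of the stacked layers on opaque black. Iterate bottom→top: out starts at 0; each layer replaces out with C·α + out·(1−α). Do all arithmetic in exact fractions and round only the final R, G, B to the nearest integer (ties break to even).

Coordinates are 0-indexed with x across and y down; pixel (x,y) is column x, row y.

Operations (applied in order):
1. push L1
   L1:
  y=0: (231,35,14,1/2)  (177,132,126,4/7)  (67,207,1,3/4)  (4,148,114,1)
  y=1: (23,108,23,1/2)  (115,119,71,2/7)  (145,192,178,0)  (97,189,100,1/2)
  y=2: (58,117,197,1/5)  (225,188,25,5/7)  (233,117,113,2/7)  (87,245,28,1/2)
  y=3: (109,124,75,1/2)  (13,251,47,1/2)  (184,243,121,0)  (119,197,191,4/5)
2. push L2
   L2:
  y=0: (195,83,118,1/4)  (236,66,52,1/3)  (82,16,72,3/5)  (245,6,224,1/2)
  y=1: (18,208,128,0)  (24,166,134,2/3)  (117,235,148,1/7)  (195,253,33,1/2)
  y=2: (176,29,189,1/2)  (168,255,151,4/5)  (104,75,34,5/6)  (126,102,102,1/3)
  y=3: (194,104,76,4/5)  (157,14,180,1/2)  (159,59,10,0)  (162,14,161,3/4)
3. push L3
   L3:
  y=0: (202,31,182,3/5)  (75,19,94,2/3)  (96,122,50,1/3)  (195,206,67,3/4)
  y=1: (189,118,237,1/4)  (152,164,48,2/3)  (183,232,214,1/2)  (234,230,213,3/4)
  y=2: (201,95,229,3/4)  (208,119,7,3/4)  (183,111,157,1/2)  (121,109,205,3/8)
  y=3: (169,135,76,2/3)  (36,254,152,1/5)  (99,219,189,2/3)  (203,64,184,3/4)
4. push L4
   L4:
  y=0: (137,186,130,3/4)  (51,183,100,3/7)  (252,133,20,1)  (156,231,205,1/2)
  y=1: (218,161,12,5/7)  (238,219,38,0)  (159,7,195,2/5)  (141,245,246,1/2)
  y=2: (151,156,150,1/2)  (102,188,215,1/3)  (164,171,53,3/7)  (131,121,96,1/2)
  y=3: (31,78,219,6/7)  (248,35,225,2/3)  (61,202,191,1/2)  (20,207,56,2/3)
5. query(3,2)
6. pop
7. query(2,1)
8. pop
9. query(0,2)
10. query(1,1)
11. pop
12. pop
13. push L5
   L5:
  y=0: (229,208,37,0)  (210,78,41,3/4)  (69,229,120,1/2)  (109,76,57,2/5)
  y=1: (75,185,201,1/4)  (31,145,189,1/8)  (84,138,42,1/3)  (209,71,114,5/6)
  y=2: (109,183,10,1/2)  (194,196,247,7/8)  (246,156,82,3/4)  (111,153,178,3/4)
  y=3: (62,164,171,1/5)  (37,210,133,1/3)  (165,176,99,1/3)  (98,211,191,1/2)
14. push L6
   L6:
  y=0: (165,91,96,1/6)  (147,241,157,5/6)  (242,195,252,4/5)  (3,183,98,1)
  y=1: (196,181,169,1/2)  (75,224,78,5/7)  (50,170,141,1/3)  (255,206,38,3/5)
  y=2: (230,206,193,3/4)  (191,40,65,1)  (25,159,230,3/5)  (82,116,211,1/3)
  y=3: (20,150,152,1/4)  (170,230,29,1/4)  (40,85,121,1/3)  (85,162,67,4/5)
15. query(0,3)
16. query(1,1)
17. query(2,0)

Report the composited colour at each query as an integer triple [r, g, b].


(3,2) stack=L1,L2,L3,L4; from [0,0,0]:
L1 α=1/2: [87/2, 245/2, 14]
L2 α=1/3: [71, 347/3, 130/3]
L3 α=3/8: [359/4, 679/6, 2495/24]
L4 α=1/2: [883/8, 1405/12, 4799/48]
rounded: [110, 117, 100]

at x=2,y=1 over L1,L2,L3:
after L1 α=0: [0, 0, 0]
after L2 α=1/7: [117/7, 235/7, 148/7]
after L3 α=1/2: [699/7, 1859/14, 823/7]
rounded: [100, 133, 118]

at x=0,y=2 over L1,L2:
+L1 (α=1/5) → [58/5, 117/5, 197/5]
+L2 (α=1/2) → [469/5, 131/5, 571/5]
rounded: [94, 26, 114]

query (1,1) [L1,L2] — begin 0,0,0
+L1 (α=2/7) → [230/7, 34, 142/7]
+L2 (α=2/3) → [566/21, 122, 2018/21]
rounded: [27, 122, 96]

(0,3) stack=L5,L6; from [0,0,0]:
L5 α=1/5: [62/5, 164/5, 171/5]
L6 α=1/4: [143/10, 621/10, 1273/20]
rounded: [14, 62, 64]

query (1,1) [L5,L6] — begin 0,0,0
after L5 α=1/8: [31/8, 145/8, 189/8]
after L6 α=5/7: [1531/28, 4625/28, 1749/28]
→ [55, 165, 62]

at x=2,y=0 over L5,L6:
after L5 α=1/2: [69/2, 229/2, 60]
after L6 α=4/5: [401/2, 1789/10, 1068/5]
→ [200, 179, 214]


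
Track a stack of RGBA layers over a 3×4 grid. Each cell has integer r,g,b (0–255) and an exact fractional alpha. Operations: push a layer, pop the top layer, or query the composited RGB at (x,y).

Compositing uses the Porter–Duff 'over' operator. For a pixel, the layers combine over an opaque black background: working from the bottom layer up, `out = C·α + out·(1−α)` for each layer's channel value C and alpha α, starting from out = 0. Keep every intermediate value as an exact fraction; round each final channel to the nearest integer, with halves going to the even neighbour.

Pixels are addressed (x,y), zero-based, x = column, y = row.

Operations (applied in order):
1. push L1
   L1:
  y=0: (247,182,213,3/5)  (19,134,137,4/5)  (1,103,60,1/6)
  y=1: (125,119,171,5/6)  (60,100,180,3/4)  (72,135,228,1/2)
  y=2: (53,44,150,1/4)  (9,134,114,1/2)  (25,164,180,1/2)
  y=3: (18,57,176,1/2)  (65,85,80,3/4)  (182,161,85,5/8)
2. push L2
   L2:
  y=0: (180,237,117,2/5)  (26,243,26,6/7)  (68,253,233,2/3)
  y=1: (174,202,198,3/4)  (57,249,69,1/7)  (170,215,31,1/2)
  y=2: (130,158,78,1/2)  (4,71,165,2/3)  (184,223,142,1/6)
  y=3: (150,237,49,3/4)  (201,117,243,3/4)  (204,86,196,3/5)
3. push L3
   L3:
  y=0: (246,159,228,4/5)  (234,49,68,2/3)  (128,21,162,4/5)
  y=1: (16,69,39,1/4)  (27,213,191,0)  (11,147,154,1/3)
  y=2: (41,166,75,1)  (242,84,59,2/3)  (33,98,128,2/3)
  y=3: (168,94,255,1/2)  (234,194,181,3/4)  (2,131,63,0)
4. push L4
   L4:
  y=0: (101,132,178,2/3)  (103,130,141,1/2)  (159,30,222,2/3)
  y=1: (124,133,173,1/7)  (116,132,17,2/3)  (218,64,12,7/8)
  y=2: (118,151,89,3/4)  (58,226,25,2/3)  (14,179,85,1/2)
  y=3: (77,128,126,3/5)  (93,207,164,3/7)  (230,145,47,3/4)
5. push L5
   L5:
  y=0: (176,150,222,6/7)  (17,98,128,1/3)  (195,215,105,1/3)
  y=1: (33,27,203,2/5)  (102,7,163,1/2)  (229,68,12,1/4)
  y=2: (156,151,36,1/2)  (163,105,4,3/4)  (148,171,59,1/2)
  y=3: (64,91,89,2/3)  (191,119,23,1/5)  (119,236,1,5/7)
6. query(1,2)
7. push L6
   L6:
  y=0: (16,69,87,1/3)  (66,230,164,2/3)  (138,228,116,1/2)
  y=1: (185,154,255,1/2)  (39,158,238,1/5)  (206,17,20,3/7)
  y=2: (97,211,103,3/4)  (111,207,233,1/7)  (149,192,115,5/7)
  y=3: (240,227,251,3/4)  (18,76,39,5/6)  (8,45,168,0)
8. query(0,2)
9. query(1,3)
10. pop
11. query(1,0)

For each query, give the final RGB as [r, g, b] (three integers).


query (1,2) [L1,L2,L3,L4,L5] — begin 0,0,0
after L1 α=1/2: [9/2, 67, 57]
after L2 α=2/3: [25/6, 209/3, 129]
after L3 α=2/3: [2929/18, 713/9, 247/3]
after L4 α=2/3: [5017/54, 4781/27, 397/9]
after L5 α=3/4: [31423/216, 6643/54, 505/36]
= [145, 123, 14]

at x=0,y=2 over L1,L2,L3,L4,L5,L6:
after L1 α=1/4: [53/4, 11, 75/2]
after L2 α=1/2: [573/8, 169/2, 231/4]
after L3 α=1: [41, 166, 75]
after L4 α=3/4: [395/4, 619/4, 171/2]
after L5 α=1/2: [1019/8, 1223/8, 243/4]
after L6 α=3/4: [3347/32, 6287/32, 1479/16]
rounded: [105, 196, 92]

(1,3) stack=L1,L2,L3,L4,L5,L6; from [0,0,0]:
+L1 (α=3/4) → [195/4, 255/4, 60]
+L2 (α=3/4) → [2607/16, 1659/16, 789/4]
+L3 (α=3/4) → [13839/64, 10971/64, 2961/16]
+L4 (α=3/7) → [18303/112, 20907/112, 4929/28]
+L5 (α=1/5) → [23651/140, 24239/140, 1018/7]
+L6 (α=5/6) → [36251/840, 25813/280, 2383/42]
= [43, 92, 57]

at x=1,y=0 over L1,L2,L3,L4,L5:
L1 α=4/5: [76/5, 536/5, 548/5]
L2 α=6/7: [856/35, 1118/5, 1328/35]
L3 α=2/3: [17236/105, 536/5, 6088/105]
L4 α=1/2: [28051/210, 593/5, 20893/210]
L5 α=1/3: [29836/315, 1676/15, 34333/315]
→ [95, 112, 109]


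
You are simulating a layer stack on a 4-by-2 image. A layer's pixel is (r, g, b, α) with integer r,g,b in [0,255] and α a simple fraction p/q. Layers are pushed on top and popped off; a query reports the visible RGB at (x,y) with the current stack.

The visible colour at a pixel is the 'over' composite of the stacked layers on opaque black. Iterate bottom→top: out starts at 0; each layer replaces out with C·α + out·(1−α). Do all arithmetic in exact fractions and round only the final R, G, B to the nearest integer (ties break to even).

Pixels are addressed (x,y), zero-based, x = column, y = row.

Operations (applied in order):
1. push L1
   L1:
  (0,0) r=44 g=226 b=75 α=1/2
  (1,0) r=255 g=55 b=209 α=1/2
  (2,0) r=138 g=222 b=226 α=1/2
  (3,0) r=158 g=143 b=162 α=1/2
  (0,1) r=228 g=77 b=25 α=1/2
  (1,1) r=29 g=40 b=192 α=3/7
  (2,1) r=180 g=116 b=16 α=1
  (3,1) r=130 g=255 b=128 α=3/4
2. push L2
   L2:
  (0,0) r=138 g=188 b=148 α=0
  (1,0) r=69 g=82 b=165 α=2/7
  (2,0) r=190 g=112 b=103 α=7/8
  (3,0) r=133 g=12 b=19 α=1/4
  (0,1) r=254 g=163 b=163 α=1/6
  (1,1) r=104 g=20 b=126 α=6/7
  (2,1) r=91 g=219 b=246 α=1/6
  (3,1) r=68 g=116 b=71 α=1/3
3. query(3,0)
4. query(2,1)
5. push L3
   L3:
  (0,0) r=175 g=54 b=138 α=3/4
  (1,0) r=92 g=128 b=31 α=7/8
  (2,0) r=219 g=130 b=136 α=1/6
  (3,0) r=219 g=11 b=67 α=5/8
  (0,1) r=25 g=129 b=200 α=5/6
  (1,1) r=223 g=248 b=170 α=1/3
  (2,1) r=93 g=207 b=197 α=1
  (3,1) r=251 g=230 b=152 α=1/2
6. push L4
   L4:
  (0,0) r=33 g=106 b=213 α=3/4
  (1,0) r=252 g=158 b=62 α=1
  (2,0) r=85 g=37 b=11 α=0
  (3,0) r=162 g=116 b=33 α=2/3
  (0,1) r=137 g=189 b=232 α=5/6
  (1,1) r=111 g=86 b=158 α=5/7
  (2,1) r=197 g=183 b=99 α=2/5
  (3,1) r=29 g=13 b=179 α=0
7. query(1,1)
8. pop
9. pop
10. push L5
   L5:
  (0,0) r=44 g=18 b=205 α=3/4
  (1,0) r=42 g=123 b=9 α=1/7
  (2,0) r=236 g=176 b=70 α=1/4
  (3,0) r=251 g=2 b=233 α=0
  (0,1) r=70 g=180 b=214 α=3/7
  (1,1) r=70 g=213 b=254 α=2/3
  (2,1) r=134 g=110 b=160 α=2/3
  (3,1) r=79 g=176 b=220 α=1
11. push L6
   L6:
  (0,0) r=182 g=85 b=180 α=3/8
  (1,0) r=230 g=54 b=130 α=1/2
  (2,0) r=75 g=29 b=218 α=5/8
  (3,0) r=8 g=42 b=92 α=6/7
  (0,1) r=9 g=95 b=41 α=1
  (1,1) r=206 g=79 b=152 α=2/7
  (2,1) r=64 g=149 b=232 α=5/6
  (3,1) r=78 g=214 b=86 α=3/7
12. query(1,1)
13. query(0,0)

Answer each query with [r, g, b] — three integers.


query (3,0) [L1,L2] — begin 0,0,0
after L1 α=1/2: [79, 143/2, 81]
after L2 α=1/4: [185/2, 453/8, 131/2]
→ [92, 57, 66]

query (2,1) [L1,L2] — begin 0,0,0
L1 α=1: [180, 116, 16]
L2 α=1/6: [991/6, 799/6, 163/3]
= [165, 133, 54]

query (1,1) [L1,L2,L3,L4] — begin 0,0,0
after L1 α=3/7: [87/7, 120/7, 576/7]
after L2 α=6/7: [4455/49, 960/49, 5868/49]
after L3 α=1/3: [19837/147, 14072/147, 20066/147]
after L4 α=5/7: [121259/1029, 91354/1029, 156262/1029]
→ [118, 89, 152]

at x=1,y=1 over L1,L2,L5,L6:
L1 α=3/7: [87/7, 120/7, 576/7]
L2 α=6/7: [4455/49, 960/49, 5868/49]
L5 α=2/3: [11315/147, 7278/49, 30760/147]
L6 α=2/7: [117139/1029, 44132/343, 198488/1029]
= [114, 129, 193]

(0,0) stack=L1,L2,L5,L6; from [0,0,0]:
L1 α=1/2: [22, 113, 75/2]
L2 α=0: [22, 113, 75/2]
L5 α=3/4: [77/2, 167/4, 1305/8]
L6 α=3/8: [1477/16, 1855/32, 10845/64]
rounded: [92, 58, 169]


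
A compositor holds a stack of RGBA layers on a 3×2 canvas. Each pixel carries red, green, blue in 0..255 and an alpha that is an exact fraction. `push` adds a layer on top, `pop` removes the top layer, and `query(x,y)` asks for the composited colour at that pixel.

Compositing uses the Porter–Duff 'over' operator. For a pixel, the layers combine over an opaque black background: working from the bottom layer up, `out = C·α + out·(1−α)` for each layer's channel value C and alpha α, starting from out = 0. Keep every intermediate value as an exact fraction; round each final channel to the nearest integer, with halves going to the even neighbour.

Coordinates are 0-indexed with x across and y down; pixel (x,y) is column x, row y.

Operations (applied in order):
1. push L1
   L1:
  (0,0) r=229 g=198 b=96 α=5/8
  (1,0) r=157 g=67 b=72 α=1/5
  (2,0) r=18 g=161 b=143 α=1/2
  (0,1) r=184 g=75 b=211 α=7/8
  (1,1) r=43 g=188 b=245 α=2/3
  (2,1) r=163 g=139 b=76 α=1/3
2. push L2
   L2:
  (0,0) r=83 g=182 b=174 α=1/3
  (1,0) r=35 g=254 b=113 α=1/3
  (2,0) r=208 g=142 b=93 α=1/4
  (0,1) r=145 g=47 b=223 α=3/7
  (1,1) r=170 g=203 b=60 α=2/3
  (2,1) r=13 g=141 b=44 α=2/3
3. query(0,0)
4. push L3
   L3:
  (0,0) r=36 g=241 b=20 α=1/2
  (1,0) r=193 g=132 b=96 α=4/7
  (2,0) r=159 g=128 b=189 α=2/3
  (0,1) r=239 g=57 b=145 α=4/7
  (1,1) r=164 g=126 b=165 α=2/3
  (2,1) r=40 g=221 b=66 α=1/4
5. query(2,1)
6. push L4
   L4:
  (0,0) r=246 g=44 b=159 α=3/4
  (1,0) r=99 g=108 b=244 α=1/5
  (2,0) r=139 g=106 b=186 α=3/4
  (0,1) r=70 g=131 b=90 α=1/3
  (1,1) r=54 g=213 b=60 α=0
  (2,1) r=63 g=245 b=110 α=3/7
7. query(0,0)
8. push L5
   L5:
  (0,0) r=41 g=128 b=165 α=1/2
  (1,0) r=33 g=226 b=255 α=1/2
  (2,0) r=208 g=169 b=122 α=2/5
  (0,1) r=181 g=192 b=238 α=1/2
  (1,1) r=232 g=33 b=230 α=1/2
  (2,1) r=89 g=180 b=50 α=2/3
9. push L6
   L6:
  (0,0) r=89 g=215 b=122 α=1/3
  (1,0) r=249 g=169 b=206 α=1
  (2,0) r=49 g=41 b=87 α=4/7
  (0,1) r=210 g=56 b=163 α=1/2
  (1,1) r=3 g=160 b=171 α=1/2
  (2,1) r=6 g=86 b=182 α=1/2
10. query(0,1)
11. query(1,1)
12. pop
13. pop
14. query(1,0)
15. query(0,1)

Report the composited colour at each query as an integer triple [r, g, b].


at x=0,y=0 over L1,L2:
+L1 (α=5/8) → [1145/8, 495/4, 60]
+L2 (α=1/3) → [1477/12, 859/6, 98]
= [123, 143, 98]

query (2,1) [L1,L2,L3] — begin 0,0,0
after L1 α=1/3: [163/3, 139/3, 76/3]
after L2 α=2/3: [241/9, 985/9, 340/9]
after L3 α=1/4: [361/12, 412/3, 269/6]
= [30, 137, 45]

(0,0) stack=L1,L2,L3,L4; from [0,0,0]:
L1 α=5/8: [1145/8, 495/4, 60]
L2 α=1/3: [1477/12, 859/6, 98]
L3 α=1/2: [1909/24, 2305/12, 59]
L4 α=3/4: [19621/96, 3889/48, 134]
= [204, 81, 134]

at x=0,y=1 over L1,L2,L3,L4,L5,L6:
L1 α=7/8: [161, 525/8, 1477/8]
L2 α=3/7: [1079/7, 807/14, 2815/14]
L3 α=4/7: [9929/49, 5613/98, 16565/98]
L4 α=1/3: [23288/147, 12032/147, 20975/147]
L5 α=1/2: [49895/294, 20128/147, 55961/294]
L6 α=1/2: [111635/588, 14180/147, 103883/588]
→ [190, 96, 177]

at x=1,y=1 over L1,L2,L3,L4,L5,L6:
L1 α=2/3: [86/3, 376/3, 490/3]
L2 α=2/3: [1106/9, 1594/9, 850/9]
L3 α=2/3: [4058/27, 3862/27, 3820/27]
L4 α=0: [4058/27, 3862/27, 3820/27]
L5 α=1/2: [5161/27, 4753/54, 5015/27]
L6 α=1/2: [2621/27, 13393/108, 4816/27]
rounded: [97, 124, 178]

query (1,0) [L1,L2,L3,L4] — begin 0,0,0
+L1 (α=1/5) → [157/5, 67/5, 72/5]
+L2 (α=1/3) → [163/5, 468/5, 709/15]
+L3 (α=4/7) → [4349/35, 4044/35, 2629/35]
+L4 (α=1/5) → [20861/175, 19956/175, 19056/175]
rounded: [119, 114, 109]

(0,1) stack=L1,L2,L3,L4; from [0,0,0]:
+L1 (α=7/8) → [161, 525/8, 1477/8]
+L2 (α=3/7) → [1079/7, 807/14, 2815/14]
+L3 (α=4/7) → [9929/49, 5613/98, 16565/98]
+L4 (α=1/3) → [23288/147, 12032/147, 20975/147]
→ [158, 82, 143]


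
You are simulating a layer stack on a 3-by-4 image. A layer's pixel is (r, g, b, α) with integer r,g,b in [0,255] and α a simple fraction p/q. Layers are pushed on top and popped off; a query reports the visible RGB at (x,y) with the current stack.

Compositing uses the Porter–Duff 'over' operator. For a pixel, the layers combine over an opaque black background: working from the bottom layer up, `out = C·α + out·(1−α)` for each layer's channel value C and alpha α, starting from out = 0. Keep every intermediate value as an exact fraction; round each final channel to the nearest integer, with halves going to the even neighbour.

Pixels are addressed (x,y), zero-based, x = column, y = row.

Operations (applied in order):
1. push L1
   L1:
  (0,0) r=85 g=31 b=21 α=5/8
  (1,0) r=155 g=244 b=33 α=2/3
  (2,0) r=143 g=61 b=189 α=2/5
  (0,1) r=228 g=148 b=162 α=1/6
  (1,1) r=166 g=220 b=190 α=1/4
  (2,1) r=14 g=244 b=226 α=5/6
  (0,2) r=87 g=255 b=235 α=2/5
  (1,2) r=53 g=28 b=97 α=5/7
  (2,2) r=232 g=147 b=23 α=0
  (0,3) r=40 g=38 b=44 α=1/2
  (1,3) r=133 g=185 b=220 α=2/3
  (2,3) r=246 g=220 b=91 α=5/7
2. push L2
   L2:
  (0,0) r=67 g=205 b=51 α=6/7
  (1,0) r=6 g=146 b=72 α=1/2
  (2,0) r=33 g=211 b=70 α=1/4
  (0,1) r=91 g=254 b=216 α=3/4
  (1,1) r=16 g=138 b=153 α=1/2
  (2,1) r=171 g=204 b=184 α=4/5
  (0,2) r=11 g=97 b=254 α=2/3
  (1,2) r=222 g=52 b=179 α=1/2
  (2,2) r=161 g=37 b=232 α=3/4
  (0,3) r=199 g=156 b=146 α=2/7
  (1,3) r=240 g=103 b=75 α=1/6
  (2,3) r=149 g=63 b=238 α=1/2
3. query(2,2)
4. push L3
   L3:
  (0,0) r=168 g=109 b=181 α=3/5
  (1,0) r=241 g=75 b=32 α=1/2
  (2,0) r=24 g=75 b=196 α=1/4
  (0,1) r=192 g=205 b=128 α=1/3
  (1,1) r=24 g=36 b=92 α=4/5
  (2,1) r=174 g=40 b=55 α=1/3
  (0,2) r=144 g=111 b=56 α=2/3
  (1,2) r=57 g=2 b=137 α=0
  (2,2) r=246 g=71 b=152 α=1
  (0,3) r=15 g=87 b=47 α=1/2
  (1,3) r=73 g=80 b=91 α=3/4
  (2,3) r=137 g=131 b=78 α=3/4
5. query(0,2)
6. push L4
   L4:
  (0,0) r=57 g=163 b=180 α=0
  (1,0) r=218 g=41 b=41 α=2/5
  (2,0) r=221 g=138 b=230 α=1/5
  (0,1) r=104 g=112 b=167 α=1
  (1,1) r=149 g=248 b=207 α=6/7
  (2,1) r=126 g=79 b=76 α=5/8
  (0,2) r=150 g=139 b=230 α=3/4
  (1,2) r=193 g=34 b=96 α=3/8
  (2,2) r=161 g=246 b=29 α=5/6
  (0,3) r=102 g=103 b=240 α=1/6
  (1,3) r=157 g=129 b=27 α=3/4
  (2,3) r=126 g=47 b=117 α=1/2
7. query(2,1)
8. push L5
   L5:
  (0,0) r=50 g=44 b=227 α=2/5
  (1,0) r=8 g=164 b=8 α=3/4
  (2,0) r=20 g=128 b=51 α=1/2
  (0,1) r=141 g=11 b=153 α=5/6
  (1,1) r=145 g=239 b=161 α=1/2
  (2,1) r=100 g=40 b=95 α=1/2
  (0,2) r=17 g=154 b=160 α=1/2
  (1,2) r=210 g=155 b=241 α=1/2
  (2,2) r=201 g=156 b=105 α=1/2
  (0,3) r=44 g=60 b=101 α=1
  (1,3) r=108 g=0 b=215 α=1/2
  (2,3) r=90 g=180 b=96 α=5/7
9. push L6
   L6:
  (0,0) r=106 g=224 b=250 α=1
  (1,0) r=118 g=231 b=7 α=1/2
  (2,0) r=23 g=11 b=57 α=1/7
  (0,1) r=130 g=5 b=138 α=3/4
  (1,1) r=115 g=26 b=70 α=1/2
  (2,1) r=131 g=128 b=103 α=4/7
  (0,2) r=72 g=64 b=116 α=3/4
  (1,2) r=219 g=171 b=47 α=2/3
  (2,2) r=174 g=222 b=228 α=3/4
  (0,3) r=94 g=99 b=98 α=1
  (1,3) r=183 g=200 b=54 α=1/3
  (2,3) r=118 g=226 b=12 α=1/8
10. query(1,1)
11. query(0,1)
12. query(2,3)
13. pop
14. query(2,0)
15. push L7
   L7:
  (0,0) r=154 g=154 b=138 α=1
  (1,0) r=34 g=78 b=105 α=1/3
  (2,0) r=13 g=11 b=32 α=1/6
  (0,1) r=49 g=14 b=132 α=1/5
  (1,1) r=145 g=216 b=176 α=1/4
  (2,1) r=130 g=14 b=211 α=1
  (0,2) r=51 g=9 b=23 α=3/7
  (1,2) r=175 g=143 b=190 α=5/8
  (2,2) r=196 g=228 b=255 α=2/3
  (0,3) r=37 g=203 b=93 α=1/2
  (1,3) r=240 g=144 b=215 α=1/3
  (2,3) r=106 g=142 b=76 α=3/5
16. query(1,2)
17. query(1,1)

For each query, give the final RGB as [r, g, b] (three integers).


query (2,2) [L1,L2] — begin 0,0,0
L1 α=0: [0, 0, 0]
L2 α=3/4: [483/4, 111/4, 174]
rounded: [121, 28, 174]

(0,2) stack=L1,L2,L3; from [0,0,0]:
L1 α=2/5: [174/5, 102, 94]
L2 α=2/3: [284/15, 296/3, 602/3]
L3 α=2/3: [4604/45, 962/9, 938/9]
rounded: [102, 107, 104]

query (2,1) [L1,L2,L3,L4] — begin 0,0,0
+L1 (α=5/6) → [35/3, 610/3, 565/3]
+L2 (α=4/5) → [2087/15, 3058/15, 2773/15]
+L3 (α=1/3) → [6784/45, 6716/45, 6371/45]
+L4 (α=5/8) → [8117/60, 12641/120, 12071/120]
rounded: [135, 105, 101]

(1,1) stack=L1,L2,L3,L4,L5,L6; from [0,0,0]:
L1 α=1/4: [83/2, 55, 95/2]
L2 α=1/2: [115/4, 193/2, 401/4]
L3 α=4/5: [499/20, 481/10, 1873/20]
L4 α=6/7: [18379/140, 15361/70, 26713/140]
L5 α=1/2: [38679/280, 32091/140, 49253/280]
L6 α=1/2: [70879/560, 35731/280, 68853/560]
→ [127, 128, 123]

at x=0,y=1 over L1,L2,L3,L4,L5,L6:
+L1 (α=1/6) → [38, 74/3, 27]
+L2 (α=3/4) → [311/4, 590/3, 675/4]
+L3 (α=1/3) → [695/6, 1795/9, 931/6]
+L4 (α=1) → [104, 112, 167]
+L5 (α=5/6) → [809/6, 167/6, 466/3]
+L6 (α=3/4) → [3149/24, 257/24, 427/3]
rounded: [131, 11, 142]

query (2,3) [L1,L2,L3,L4,L5,L6] — begin 0,0,0
after L1 α=5/7: [1230/7, 1100/7, 65]
after L2 α=1/2: [2273/14, 1541/14, 303/2]
after L3 α=3/4: [8027/56, 7043/56, 771/8]
after L4 α=1/2: [15083/112, 9675/112, 1707/16]
after L5 α=5/7: [40283/392, 60075/392, 5547/56]
after L6 α=1/8: [46891/448, 72731/448, 5643/64]
→ [105, 162, 88]

(2,0) stack=L1,L2,L3,L4,L5; from [0,0,0]:
L1 α=2/5: [286/5, 122/5, 378/5]
L2 α=1/4: [1023/20, 1421/20, 371/5]
L3 α=1/4: [3549/80, 5763/80, 2093/20]
L4 α=1/5: [7969/100, 8523/100, 3243/25]
L5 α=1/2: [9969/200, 21323/200, 2259/25]
= [50, 107, 90]

at x=1,y=2 over L1,L2,L3,L4,L5,L7:
L1 α=5/7: [265/7, 20, 485/7]
L2 α=1/2: [1819/14, 36, 869/7]
L3 α=0: [1819/14, 36, 869/7]
L4 α=3/8: [17201/112, 141/4, 6361/56]
L5 α=1/2: [40721/224, 761/8, 19857/112]
L7 α=5/8: [318163/1792, 8003/64, 165971/896]
= [178, 125, 185]

(1,1) stack=L1,L2,L3,L4,L5,L7; from [0,0,0]:
+L1 (α=1/4) → [83/2, 55, 95/2]
+L2 (α=1/2) → [115/4, 193/2, 401/4]
+L3 (α=4/5) → [499/20, 481/10, 1873/20]
+L4 (α=6/7) → [18379/140, 15361/70, 26713/140]
+L5 (α=1/2) → [38679/280, 32091/140, 49253/280]
+L7 (α=1/4) → [156637/1120, 126513/560, 197039/1120]
= [140, 226, 176]
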